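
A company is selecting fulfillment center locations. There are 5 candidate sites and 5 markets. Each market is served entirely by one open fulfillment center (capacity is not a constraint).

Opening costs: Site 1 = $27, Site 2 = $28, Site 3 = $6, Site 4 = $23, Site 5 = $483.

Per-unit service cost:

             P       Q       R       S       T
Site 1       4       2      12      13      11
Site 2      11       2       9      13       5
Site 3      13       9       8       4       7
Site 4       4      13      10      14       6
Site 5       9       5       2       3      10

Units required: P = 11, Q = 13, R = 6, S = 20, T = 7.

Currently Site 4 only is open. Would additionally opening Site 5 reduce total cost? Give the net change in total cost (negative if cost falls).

Current service cost with {Site 4}: 595.
Adding Site 5: each market re-picks its cheapest; new service cost 223, saving 372.
Extra fixed cost: 483. Net change = 483 − 372 = 111.
(Totals: 618 → 729.)

No — net change +111 (cost rises by 111).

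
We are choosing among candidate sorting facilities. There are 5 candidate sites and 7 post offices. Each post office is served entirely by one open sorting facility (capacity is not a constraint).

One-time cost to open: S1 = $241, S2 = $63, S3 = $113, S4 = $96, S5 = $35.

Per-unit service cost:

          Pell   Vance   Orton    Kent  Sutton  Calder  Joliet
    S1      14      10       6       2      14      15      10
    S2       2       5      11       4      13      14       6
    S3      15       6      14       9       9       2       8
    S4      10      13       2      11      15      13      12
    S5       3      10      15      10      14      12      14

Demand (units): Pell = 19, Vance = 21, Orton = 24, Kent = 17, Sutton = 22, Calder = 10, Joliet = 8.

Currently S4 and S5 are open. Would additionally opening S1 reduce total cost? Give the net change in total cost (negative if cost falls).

Current service cost with {S4, S5}: 1009.
Adding S1: each post office re-picks its cheapest; new service cost 857, saving 152.
Extra fixed cost: 241. Net change = 241 − 152 = 89.
(Totals: 1140 → 1229.)

No — net change +89 (cost rises by 89).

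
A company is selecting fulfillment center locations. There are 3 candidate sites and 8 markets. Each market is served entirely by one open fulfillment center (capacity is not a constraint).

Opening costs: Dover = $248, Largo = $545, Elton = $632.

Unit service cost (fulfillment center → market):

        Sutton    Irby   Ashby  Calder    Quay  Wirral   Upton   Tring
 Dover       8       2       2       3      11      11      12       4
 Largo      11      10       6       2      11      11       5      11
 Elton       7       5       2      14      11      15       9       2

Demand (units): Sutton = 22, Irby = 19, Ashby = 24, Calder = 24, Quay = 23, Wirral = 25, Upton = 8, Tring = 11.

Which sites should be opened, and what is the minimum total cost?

Open Dover only; minimum total cost 1250.

For any fixed open set, each market goes to its cheapest open site; total = fixed + service.
{Dover}: Sutton→Dover 8·22=176, Irby→Dover 2·19=38, Ashby→Dover 2·24=48, Calder→Dover 3·24=72, Quay→Dover 11·23=253, Wirral→Dover 11·25=275, Upton→Dover 12·8=96, Tring→Dover 4·11=44. Service 1002; fixed 248; total 1250.
{Dover, Largo}: Sutton→Dover 8·22=176, Irby→Dover 2·19=38, Ashby→Dover 2·24=48, Calder→Largo 2·24=48, Quay→Dover 11·23=253, Wirral→Dover 11·25=275, Upton→Largo 5·8=40, Tring→Dover 4·11=44. Service 922; fixed 793; total 1715.
{Dover, Elton}: Sutton→Elton 7·22=154, Irby→Dover 2·19=38, Ashby→Dover 2·24=48, Calder→Dover 3·24=72, Quay→Dover 11·23=253, Wirral→Dover 11·25=275, Upton→Elton 9·8=72, Tring→Elton 2·11=22. Service 934; fixed 880; total 1814.
{Dover, Largo, Elton}: service 878 + fixed 1425 = 2303
(All 7 nonempty subsets were checked; Dover only is lowest.)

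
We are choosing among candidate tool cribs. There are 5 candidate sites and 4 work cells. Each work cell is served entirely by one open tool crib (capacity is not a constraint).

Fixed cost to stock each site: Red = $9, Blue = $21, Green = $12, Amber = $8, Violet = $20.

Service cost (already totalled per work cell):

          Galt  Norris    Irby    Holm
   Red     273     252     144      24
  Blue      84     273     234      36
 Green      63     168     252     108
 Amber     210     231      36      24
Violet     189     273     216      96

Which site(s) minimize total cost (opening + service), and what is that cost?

For any fixed open set, each work cell goes to its cheapest open site; total = fixed + service.
{Green, Amber}: Galt→Green 63, Norris→Green 168, Irby→Amber 36, Holm→Amber 24. Service 291; fixed 20; total 311.
{Red, Green, Amber}: service 291 + fixed 29 = 320
{Green, Amber, Violet}: service 291 + fixed 40 = 331
{Red, Blue, Green, Amber, Violet}: Galt→Green 63, Norris→Green 168, Irby→Amber 36, Holm→Red 24. Service 291; fixed 70; total 361.
No other subset beats 311.

Open Green and Amber; minimum total cost 311.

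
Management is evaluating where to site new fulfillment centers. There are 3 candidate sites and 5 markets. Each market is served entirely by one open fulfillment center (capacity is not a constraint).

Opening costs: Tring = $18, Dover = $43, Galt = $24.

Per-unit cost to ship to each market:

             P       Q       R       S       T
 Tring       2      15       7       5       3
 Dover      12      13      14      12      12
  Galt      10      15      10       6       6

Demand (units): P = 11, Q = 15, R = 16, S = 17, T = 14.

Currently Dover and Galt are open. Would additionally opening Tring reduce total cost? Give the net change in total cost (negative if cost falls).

Current service cost with {Dover, Galt}: 651.
Adding Tring: each market re-picks its cheapest; new service cost 456, saving 195.
Extra fixed cost: 18. Net change = 18 − 195 = -177.
(Totals: 718 → 541.)

Yes — net change −177 (cost falls by 177).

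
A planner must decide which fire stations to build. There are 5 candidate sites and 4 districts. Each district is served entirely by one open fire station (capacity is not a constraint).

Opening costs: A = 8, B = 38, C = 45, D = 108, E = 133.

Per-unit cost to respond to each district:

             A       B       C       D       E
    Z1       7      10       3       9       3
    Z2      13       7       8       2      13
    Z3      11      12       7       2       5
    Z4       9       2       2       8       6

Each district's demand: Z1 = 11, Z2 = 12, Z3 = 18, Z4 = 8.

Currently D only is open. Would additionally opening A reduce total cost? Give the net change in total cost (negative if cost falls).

Current service cost with {D}: 223.
Adding A: each district re-picks its cheapest; new service cost 201, saving 22.
Extra fixed cost: 8. Net change = 8 − 22 = -14.
(Totals: 331 → 317.)

Yes — net change −14 (cost falls by 14).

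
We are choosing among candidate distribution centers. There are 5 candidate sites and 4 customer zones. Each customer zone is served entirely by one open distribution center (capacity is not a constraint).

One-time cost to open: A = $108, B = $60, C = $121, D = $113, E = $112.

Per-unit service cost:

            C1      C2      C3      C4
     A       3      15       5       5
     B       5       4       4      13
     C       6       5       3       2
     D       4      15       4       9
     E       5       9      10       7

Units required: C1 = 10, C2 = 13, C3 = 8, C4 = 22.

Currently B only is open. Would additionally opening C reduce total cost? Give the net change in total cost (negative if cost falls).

Yes — net change −129 (cost falls by 129).

Current service cost with {B}: 420.
Adding C: each customer zone re-picks its cheapest; new service cost 170, saving 250.
Extra fixed cost: 121. Net change = 121 − 250 = -129.
(Totals: 480 → 351.)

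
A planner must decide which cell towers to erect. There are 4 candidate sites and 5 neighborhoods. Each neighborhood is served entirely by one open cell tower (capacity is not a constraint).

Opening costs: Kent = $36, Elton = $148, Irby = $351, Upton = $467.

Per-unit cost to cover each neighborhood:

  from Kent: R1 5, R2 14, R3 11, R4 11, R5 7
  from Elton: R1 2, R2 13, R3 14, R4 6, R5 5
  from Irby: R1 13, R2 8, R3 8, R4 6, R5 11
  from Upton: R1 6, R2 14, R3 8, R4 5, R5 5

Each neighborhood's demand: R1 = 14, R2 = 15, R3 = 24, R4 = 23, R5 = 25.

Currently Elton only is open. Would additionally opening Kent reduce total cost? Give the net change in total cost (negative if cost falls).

Yes — net change −36 (cost falls by 36).

Current service cost with {Elton}: 822.
Adding Kent: each neighborhood re-picks its cheapest; new service cost 750, saving 72.
Extra fixed cost: 36. Net change = 36 − 72 = -36.
(Totals: 970 → 934.)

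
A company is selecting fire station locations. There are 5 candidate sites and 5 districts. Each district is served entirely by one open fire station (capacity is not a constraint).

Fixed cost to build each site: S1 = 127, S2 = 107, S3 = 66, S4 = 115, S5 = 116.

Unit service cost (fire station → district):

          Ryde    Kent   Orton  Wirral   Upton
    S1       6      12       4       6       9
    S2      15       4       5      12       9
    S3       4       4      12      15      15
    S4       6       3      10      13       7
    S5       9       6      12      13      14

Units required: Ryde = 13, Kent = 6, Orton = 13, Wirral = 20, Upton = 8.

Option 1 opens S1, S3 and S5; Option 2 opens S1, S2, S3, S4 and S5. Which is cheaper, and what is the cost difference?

Option 1 is cheaper by 200.

Option 1: {S1, S3, S5}: Ryde→S3 4·13=52, Kent→S3 4·6=24, Orton→S1 4·13=52, Wirral→S1 6·20=120, Upton→S1 9·8=72. Service 320; fixed 309; total 629.
Option 2: {S1, S2, S3, S4, S5}: Ryde→S3 4·13=52, Kent→S4 3·6=18, Orton→S1 4·13=52, Wirral→S1 6·20=120, Upton→S4 7·8=56. Service 298; fixed 531; total 829.
Difference: |629 − 829| = 200.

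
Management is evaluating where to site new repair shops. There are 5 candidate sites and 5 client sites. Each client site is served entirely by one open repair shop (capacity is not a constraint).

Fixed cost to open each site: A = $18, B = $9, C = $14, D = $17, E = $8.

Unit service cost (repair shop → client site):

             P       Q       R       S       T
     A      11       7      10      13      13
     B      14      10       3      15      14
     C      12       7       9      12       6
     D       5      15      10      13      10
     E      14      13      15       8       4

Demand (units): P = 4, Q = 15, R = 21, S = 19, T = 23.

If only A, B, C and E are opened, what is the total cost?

Each client site is assigned to its cheapest site among the open ones.
{A, B, C, E}: P→A 11·4=44, Q→A 7·15=105, R→B 3·21=63, S→E 8·19=152, T→E 4·23=92. Service 456; fixed 49; total 505.

Total cost: 505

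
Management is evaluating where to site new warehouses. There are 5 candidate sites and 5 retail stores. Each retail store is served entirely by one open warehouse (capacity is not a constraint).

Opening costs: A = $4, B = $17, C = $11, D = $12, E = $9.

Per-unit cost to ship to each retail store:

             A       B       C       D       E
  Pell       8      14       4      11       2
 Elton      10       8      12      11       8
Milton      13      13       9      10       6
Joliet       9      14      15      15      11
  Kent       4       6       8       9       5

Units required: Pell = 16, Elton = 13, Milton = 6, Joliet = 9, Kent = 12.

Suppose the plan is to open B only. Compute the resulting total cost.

Total cost: 621

Each retail store is assigned to its cheapest site among the open ones.
{B}: Pell→B 14·16=224, Elton→B 8·13=104, Milton→B 13·6=78, Joliet→B 14·9=126, Kent→B 6·12=72. Service 604; fixed 17; total 621.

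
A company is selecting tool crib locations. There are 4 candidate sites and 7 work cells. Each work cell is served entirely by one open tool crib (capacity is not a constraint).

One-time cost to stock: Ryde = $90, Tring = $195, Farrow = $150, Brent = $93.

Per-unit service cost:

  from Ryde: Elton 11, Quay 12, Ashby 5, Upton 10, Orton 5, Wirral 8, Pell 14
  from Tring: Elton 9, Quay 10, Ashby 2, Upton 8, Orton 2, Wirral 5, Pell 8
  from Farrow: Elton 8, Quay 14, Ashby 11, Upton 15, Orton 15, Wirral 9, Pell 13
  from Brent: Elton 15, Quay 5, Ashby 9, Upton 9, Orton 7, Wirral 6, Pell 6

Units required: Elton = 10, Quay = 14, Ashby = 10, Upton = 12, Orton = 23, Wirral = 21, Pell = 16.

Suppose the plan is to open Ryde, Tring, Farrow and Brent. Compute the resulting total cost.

Total cost: 1041

Each work cell is assigned to its cheapest site among the open ones.
{Ryde, Tring, Farrow, Brent}: Elton→Farrow 8·10=80, Quay→Brent 5·14=70, Ashby→Tring 2·10=20, Upton→Tring 8·12=96, Orton→Tring 2·23=46, Wirral→Tring 5·21=105, Pell→Brent 6·16=96. Service 513; fixed 528; total 1041.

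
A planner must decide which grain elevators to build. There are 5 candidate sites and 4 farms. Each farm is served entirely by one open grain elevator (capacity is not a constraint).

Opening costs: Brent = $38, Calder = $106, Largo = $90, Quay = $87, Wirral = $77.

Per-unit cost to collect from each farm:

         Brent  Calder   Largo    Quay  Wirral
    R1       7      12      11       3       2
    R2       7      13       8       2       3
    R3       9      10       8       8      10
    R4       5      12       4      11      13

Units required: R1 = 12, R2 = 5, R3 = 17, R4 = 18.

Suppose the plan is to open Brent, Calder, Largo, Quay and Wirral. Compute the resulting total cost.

Total cost: 640

Each farm is assigned to its cheapest site among the open ones.
{Brent, Calder, Largo, Quay, Wirral}: R1→Wirral 2·12=24, R2→Quay 2·5=10, R3→Largo 8·17=136, R4→Largo 4·18=72. Service 242; fixed 398; total 640.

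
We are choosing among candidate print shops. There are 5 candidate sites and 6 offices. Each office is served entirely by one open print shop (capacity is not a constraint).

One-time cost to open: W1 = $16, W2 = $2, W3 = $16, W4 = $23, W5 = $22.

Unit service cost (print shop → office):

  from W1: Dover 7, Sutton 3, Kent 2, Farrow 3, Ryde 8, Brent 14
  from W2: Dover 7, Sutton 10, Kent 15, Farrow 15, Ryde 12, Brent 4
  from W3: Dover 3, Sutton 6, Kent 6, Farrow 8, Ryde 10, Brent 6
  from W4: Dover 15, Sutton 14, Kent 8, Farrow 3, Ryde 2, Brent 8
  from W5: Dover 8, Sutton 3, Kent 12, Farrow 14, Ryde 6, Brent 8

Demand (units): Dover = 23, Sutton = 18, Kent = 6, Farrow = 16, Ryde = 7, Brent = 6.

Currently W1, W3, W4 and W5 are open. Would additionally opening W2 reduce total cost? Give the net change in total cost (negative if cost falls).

Yes — net change −10 (cost falls by 10).

Current service cost with {W1, W3, W4, W5}: 233.
Adding W2: each office re-picks its cheapest; new service cost 221, saving 12.
Extra fixed cost: 2. Net change = 2 − 12 = -10.
(Totals: 310 → 300.)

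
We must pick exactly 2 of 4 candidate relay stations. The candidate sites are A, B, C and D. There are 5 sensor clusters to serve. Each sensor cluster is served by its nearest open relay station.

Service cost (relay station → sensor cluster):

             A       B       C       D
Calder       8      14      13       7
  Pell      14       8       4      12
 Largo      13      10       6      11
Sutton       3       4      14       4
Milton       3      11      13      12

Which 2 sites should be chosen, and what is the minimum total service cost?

Choose A and C; total service cost 24.

With exactly 2 open, each sensor cluster uses its cheapest among the chosen.
{A, C}: Calder→A 8, Pell→C 4, Largo→C 6, Sutton→A 3, Milton→A 3. Service cost 24.
{A, B}: service cost 32
{C, D}: service cost 33
Among all 6 size-2 choices, {A, C} is lowest.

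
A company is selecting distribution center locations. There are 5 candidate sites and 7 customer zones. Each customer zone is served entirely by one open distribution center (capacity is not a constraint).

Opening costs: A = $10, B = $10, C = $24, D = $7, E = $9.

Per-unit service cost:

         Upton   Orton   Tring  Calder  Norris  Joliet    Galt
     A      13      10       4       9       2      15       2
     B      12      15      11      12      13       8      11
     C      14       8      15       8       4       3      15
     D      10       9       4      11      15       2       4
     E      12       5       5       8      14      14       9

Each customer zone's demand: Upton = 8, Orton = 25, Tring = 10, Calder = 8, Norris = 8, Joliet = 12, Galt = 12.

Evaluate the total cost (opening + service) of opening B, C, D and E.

Total cost: 463

Each customer zone is assigned to its cheapest site among the open ones.
{B, C, D, E}: Upton→D 10·8=80, Orton→E 5·25=125, Tring→D 4·10=40, Calder→C 8·8=64, Norris→C 4·8=32, Joliet→D 2·12=24, Galt→D 4·12=48. Service 413; fixed 50; total 463.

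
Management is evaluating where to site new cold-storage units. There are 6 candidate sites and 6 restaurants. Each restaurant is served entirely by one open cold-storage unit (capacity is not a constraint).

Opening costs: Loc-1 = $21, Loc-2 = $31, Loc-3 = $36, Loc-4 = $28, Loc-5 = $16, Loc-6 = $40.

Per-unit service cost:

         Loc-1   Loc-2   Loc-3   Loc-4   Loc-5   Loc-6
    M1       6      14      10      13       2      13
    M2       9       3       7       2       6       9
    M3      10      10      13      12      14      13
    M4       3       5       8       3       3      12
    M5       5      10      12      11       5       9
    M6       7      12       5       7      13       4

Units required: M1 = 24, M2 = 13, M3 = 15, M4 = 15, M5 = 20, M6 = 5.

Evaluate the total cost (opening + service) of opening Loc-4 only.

Total cost: 846

Each restaurant is assigned to its cheapest site among the open ones.
{Loc-4}: M1→Loc-4 13·24=312, M2→Loc-4 2·13=26, M3→Loc-4 12·15=180, M4→Loc-4 3·15=45, M5→Loc-4 11·20=220, M6→Loc-4 7·5=35. Service 818; fixed 28; total 846.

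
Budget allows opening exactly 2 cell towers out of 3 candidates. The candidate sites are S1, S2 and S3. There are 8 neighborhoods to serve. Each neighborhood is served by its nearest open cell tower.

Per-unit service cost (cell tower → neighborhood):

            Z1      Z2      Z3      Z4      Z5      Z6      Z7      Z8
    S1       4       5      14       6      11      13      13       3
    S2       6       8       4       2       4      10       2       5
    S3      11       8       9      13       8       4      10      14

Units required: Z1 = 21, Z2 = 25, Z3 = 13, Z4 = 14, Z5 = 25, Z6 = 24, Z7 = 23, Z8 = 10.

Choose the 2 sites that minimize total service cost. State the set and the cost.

Choose S2 and S3; total service cost 698.

With exactly 2 open, each neighborhood uses its cheapest among the chosen.
{S2, S3}: Z1→S2 6·21=126, Z2→S2 8·25=200, Z3→S2 4·13=52, Z4→S2 2·14=28, Z5→S2 4·25=100, Z6→S3 4·24=96, Z7→S2 2·23=46, Z8→S2 5·10=50. Service cost 698.
{S1, S2}: service cost 705
{S1, S3}: service cost 966
Among all 3 size-2 choices, {S2, S3} is lowest.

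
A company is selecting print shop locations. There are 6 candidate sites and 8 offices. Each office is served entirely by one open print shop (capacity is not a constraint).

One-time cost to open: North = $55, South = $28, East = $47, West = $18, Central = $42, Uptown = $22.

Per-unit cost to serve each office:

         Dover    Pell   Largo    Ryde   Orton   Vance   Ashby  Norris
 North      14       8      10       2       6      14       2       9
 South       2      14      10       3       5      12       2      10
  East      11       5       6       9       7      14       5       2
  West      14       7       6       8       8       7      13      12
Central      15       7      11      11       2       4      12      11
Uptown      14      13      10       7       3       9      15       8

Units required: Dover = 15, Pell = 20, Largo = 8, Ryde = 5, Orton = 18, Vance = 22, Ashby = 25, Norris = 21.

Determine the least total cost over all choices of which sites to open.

For any fixed open set, each office goes to its cheapest open site; total = fixed + service.
{South, East, Central}: Dover→South 2·15=30, Pell→East 5·20=100, Largo→East 6·8=48, Ryde→South 3·5=15, Orton→Central 2·18=36, Vance→Central 4·22=88, Ashby→South 2·25=50, Norris→East 2·21=42. Service 409; fixed 117; total 526.
{South, East, West, Central}: service 409 + fixed 135 = 544
{South, East, Central, Uptown}: Dover→South 2·15=30, Pell→East 5·20=100, Largo→East 6·8=48, Ryde→South 3·5=15, Orton→Central 2·18=36, Vance→Central 4·22=88, Ashby→South 2·25=50, Norris→East 2·21=42. Service 409; fixed 139; total 548.
{North, South, East, West, Central, Uptown}: service 404 + fixed 212 = 616
No other subset beats 526.

Minimum total cost: 526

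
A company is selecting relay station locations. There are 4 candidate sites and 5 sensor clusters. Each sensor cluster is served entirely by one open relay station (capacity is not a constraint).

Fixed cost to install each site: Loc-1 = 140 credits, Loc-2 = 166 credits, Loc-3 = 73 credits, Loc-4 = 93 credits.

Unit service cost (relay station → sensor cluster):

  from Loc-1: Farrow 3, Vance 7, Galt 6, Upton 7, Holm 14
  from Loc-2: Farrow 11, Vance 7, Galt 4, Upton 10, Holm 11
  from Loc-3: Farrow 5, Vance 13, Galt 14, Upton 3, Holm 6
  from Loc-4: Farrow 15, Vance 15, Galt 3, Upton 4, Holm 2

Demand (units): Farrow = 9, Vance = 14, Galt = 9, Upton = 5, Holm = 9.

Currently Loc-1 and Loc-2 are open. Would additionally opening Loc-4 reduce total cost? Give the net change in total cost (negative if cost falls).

Current service cost with {Loc-1, Loc-2}: 295.
Adding Loc-4: each sensor cluster re-picks its cheapest; new service cost 190, saving 105.
Extra fixed cost: 93. Net change = 93 − 105 = -12.
(Totals: 601 → 589.)

Yes — net change −12 (cost falls by 12).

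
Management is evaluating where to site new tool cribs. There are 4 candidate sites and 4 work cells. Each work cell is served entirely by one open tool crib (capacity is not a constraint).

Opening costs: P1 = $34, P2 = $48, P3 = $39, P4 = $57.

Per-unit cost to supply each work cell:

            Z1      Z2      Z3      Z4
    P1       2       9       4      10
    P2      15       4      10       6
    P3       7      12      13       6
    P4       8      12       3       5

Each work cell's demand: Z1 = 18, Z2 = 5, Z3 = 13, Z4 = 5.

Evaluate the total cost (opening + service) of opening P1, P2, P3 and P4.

Total cost: 298

Each work cell is assigned to its cheapest site among the open ones.
{P1, P2, P3, P4}: Z1→P1 2·18=36, Z2→P2 4·5=20, Z3→P4 3·13=39, Z4→P4 5·5=25. Service 120; fixed 178; total 298.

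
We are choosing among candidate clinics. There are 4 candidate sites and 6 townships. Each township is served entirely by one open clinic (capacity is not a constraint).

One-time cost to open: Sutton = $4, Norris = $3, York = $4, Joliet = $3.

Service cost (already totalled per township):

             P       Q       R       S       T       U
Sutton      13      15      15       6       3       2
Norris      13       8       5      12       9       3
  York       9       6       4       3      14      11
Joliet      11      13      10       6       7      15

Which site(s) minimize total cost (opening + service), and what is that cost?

Open Sutton and York; minimum total cost 35.

For any fixed open set, each township goes to its cheapest open site; total = fixed + service.
{Sutton, York}: P→York 9, Q→York 6, R→York 4, S→York 3, T→Sutton 3, U→Sutton 2. Service 27; fixed 8; total 35.
{Sutton, Norris, York}: service 27 + fixed 11 = 38
{Sutton, York, Joliet}: P→York 9, Q→York 6, R→York 4, S→York 3, T→Sutton 3, U→Sutton 2. Service 27; fixed 11; total 38.
{Sutton, Norris, York, Joliet}: service 27 + fixed 14 = 41
No other subset beats 35.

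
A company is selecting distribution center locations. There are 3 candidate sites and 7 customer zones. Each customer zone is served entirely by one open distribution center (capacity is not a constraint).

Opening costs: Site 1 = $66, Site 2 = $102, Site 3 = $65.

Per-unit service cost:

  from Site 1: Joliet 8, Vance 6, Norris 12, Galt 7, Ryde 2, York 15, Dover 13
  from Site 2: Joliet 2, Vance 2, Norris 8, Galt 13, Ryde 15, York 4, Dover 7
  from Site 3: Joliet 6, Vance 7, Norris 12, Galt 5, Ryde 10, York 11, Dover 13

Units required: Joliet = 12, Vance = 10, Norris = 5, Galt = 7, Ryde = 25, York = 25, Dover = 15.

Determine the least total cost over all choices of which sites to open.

Minimum total cost: 556

For any fixed open set, each customer zone goes to its cheapest open site; total = fixed + service.
{Site 1, Site 2}: Joliet→Site 2 2·12=24, Vance→Site 2 2·10=20, Norris→Site 2 8·5=40, Galt→Site 1 7·7=49, Ryde→Site 1 2·25=50, York→Site 2 4·25=100, Dover→Site 2 7·15=105. Service 388; fixed 168; total 556.
{Site 1, Site 2, Site 3}: Joliet→Site 2 2·12=24, Vance→Site 2 2·10=20, Norris→Site 2 8·5=40, Galt→Site 3 5·7=35, Ryde→Site 1 2·25=50, York→Site 2 4·25=100, Dover→Site 2 7·15=105. Service 374; fixed 233; total 607.
{Site 2, Site 3}: service 574 + fixed 167 = 741
{Site 3}: service 957 + fixed 65 = 1022
(All 7 nonempty subsets were checked; Site 1 and Site 2 is lowest.)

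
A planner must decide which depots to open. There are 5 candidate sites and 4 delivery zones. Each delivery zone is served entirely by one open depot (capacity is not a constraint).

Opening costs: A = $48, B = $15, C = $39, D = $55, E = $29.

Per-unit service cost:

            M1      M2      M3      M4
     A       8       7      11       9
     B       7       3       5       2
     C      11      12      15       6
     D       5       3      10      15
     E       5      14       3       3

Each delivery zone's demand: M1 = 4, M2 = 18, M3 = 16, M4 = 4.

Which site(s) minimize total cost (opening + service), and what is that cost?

For any fixed open set, each delivery zone goes to its cheapest open site; total = fixed + service.
{B, E}: M1→E 5·4=20, M2→B 3·18=54, M3→E 3·16=48, M4→B 2·4=8. Service 130; fixed 44; total 174.
{B}: service 170 + fixed 15 = 185
{B, C, E}: service 130 + fixed 83 = 213
{A, B, C, D, E}: M1→D 5·4=20, M2→B 3·18=54, M3→E 3·16=48, M4→B 2·4=8. Service 130; fixed 186; total 316.
No other subset beats 174.

Open B and E; minimum total cost 174.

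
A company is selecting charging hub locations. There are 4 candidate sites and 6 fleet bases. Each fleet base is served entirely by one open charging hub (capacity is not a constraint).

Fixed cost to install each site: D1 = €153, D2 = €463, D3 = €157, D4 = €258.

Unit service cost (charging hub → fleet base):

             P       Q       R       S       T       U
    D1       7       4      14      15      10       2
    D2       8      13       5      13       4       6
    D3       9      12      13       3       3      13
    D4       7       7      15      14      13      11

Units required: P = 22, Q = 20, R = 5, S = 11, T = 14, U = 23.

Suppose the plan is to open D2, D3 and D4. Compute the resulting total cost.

Each fleet base is assigned to its cheapest site among the open ones.
{D2, D3, D4}: P→D4 7·22=154, Q→D4 7·20=140, R→D2 5·5=25, S→D3 3·11=33, T→D3 3·14=42, U→D2 6·23=138. Service 532; fixed 878; total 1410.

Total cost: 1410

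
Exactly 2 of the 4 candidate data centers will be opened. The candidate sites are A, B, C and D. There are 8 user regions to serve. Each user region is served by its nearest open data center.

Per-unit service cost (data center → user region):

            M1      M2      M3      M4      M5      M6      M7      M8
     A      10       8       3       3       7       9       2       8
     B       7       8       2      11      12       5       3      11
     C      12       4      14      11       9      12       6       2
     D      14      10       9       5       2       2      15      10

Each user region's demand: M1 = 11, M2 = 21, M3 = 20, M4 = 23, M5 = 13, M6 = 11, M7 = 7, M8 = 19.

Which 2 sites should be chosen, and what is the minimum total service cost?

Choose A and C; total service cost 565.

With exactly 2 open, each user region uses its cheapest among the chosen.
{A, C}: M1→A 10·11=110, M2→C 4·21=84, M3→A 3·20=60, M4→A 3·23=69, M5→A 7·13=91, M6→A 9·11=99, M7→A 2·7=14, M8→C 2·19=38. Service cost 565.
{A, D}: service cost 621
{C, D}: service cost 639
Among all 6 size-2 choices, {A, C} is lowest.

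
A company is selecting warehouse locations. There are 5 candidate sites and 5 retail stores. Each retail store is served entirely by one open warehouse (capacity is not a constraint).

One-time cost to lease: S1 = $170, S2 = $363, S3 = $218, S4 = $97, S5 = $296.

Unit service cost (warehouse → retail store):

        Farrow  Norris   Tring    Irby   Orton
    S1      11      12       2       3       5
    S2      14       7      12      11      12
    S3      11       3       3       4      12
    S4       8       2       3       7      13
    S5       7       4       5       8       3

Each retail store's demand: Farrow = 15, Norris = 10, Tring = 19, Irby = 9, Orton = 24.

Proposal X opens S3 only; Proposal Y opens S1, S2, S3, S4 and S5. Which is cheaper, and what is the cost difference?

Proposal X: {S3}: Farrow→S3 11·15=165, Norris→S3 3·10=30, Tring→S3 3·19=57, Irby→S3 4·9=36, Orton→S3 12·24=288. Service 576; fixed 218; total 794.
Proposal Y: {S1, S2, S3, S4, S5}: Farrow→S5 7·15=105, Norris→S4 2·10=20, Tring→S1 2·19=38, Irby→S1 3·9=27, Orton→S5 3·24=72. Service 262; fixed 1144; total 1406.
Difference: |794 − 1406| = 612.

Proposal X is cheaper by 612.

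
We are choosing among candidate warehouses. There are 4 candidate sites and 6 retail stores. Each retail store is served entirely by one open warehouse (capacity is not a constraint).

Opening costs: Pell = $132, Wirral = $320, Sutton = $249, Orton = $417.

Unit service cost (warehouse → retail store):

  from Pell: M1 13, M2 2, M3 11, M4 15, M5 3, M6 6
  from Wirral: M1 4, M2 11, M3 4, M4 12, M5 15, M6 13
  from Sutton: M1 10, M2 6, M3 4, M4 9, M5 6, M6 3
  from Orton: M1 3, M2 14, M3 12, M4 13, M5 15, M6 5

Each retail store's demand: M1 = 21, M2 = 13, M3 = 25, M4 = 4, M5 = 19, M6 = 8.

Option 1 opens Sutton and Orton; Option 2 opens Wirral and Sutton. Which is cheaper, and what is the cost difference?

Option 2 is cheaper by 76.

Option 1: {Sutton, Orton}: M1→Orton 3·21=63, M2→Sutton 6·13=78, M3→Sutton 4·25=100, M4→Sutton 9·4=36, M5→Sutton 6·19=114, M6→Sutton 3·8=24. Service 415; fixed 666; total 1081.
Option 2: {Wirral, Sutton}: M1→Wirral 4·21=84, M2→Sutton 6·13=78, M3→Wirral 4·25=100, M4→Sutton 9·4=36, M5→Sutton 6·19=114, M6→Sutton 3·8=24. Service 436; fixed 569; total 1005.
Difference: |1081 − 1005| = 76.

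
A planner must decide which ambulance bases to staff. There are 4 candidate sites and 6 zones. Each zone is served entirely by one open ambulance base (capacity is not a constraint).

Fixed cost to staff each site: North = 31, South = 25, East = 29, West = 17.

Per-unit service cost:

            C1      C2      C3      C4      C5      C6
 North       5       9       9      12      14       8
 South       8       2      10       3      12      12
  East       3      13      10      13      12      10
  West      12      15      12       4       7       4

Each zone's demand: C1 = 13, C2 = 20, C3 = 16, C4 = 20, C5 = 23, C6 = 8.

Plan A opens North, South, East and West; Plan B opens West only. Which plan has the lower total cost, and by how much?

Plan A: {North, South, East, West}: C1→East 3·13=39, C2→South 2·20=40, C3→North 9·16=144, C4→South 3·20=60, C5→West 7·23=161, C6→West 4·8=32. Service 476; fixed 102; total 578.
Plan B: {West}: C1→West 12·13=156, C2→West 15·20=300, C3→West 12·16=192, C4→West 4·20=80, C5→West 7·23=161, C6→West 4·8=32. Service 921; fixed 17; total 938.
Difference: |578 − 938| = 360.

Plan A is cheaper by 360.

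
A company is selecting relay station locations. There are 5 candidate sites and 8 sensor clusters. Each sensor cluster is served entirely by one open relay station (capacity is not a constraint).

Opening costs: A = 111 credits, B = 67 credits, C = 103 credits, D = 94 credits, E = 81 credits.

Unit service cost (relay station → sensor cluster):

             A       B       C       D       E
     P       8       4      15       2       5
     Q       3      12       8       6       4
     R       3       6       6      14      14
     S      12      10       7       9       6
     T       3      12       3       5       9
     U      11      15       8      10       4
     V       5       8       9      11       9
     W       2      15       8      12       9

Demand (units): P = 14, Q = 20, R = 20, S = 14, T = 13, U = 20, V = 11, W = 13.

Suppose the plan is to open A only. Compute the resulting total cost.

Total cost: 851

Each sensor cluster is assigned to its cheapest site among the open ones.
{A}: P→A 8·14=112, Q→A 3·20=60, R→A 3·20=60, S→A 12·14=168, T→A 3·13=39, U→A 11·20=220, V→A 5·11=55, W→A 2·13=26. Service 740; fixed 111; total 851.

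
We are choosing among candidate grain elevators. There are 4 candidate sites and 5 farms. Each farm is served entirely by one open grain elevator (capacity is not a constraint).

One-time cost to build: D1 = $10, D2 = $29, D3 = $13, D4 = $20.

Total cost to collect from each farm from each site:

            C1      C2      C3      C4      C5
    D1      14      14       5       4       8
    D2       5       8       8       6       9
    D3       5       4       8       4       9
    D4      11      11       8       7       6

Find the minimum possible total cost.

Minimum total cost: 43

For any fixed open set, each farm goes to its cheapest open site; total = fixed + service.
{D3}: C1→D3 5, C2→D3 4, C3→D3 8, C4→D3 4, C5→D3 9. Service 30; fixed 13; total 43.
{D1, D3}: C1→D3 5, C2→D3 4, C3→D1 5, C4→D1 4, C5→D1 8. Service 26; fixed 23; total 49.
{D1}: C1→D1 14, C2→D1 14, C3→D1 5, C4→D1 4, C5→D1 8. Service 45; fixed 10; total 55.
{D1, D2, D3, D4}: C1→D2 5, C2→D3 4, C3→D1 5, C4→D1 4, C5→D4 6. Service 24; fixed 72; total 96.
(All 15 nonempty subsets were checked; D3 only is lowest.)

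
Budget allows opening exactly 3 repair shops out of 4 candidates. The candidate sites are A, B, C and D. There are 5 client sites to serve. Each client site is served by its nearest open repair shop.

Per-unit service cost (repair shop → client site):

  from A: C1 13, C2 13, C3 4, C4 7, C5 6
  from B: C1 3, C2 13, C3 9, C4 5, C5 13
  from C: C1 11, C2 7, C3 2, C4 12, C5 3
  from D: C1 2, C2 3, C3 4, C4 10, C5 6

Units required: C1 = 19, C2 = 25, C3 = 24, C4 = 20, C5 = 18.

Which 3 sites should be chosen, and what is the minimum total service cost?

Choose B, C and D; total service cost 315.

With exactly 3 open, each client site uses its cheapest among the chosen.
{B, C, D}: C1→D 2·19=38, C2→D 3·25=75, C3→C 2·24=48, C4→B 5·20=100, C5→C 3·18=54. Service cost 315.
{A, C, D}: service cost 355
{A, B, D}: service cost 417
Among all 4 size-3 choices, {B, C, D} is lowest.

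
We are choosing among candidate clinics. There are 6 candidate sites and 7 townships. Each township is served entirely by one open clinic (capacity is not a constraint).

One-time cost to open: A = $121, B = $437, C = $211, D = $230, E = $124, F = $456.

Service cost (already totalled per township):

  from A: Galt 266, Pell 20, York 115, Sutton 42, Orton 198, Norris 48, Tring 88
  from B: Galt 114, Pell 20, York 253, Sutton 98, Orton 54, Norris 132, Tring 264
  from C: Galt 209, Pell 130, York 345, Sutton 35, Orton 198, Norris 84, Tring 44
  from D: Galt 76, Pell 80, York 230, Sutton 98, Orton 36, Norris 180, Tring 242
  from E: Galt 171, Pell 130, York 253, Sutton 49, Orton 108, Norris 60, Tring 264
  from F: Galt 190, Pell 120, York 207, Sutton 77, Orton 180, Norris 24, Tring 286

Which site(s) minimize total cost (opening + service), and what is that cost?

Open A and D; minimum total cost 776.

For any fixed open set, each township goes to its cheapest open site; total = fixed + service.
{A, D}: Galt→D 76, Pell→A 20, York→A 115, Sutton→A 42, Orton→D 36, Norris→A 48, Tring→A 88. Service 425; fixed 351; total 776.
{A, E}: Galt→E 171, Pell→A 20, York→A 115, Sutton→A 42, Orton→E 108, Norris→A 48, Tring→A 88. Service 592; fixed 245; total 837.
{A}: service 777 + fixed 121 = 898
{A, B, C, D, E, F}: Galt→D 76, Pell→A 20, York→A 115, Sutton→C 35, Orton→D 36, Norris→F 24, Tring→C 44. Service 350; fixed 1579; total 1929.
No other subset beats 776.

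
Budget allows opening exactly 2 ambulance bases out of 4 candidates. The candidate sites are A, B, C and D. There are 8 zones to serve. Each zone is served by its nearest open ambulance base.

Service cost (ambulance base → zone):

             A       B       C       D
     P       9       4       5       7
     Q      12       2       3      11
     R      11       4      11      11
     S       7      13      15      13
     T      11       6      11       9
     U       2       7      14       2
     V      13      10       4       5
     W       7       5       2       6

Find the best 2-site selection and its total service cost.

With exactly 2 open, each zone uses its cheapest among the chosen.
{A, B}: P→B 4, Q→B 2, R→B 4, S→A 7, T→B 6, U→A 2, V→B 10, W→B 5. Service cost 40.
{B, D}: service cost 41
{B, C}: service cost 42
Among all 6 size-2 choices, {A, B} is lowest.

Choose A and B; total service cost 40.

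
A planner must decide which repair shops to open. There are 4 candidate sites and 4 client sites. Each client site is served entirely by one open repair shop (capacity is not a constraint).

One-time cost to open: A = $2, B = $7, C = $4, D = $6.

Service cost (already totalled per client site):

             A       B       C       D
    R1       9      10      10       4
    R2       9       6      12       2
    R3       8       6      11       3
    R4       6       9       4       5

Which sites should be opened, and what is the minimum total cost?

Open D only; minimum total cost 20.

For any fixed open set, each client site goes to its cheapest open site; total = fixed + service.
{D}: R1→D 4, R2→D 2, R3→D 3, R4→D 5. Service 14; fixed 6; total 20.
{A, D}: R1→D 4, R2→D 2, R3→D 3, R4→D 5. Service 14; fixed 8; total 22.
{C, D}: service 13 + fixed 10 = 23
{A, B, C, D}: service 13 + fixed 19 = 32
(All 15 nonempty subsets were checked; D only is lowest.)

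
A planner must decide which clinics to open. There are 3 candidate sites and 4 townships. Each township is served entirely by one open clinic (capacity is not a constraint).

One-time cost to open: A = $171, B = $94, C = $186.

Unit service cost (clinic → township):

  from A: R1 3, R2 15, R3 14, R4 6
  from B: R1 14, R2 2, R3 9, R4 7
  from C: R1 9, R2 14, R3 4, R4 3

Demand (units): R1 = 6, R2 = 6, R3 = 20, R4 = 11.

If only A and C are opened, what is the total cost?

Total cost: 572

Each township is assigned to its cheapest site among the open ones.
{A, C}: R1→A 3·6=18, R2→C 14·6=84, R3→C 4·20=80, R4→C 3·11=33. Service 215; fixed 357; total 572.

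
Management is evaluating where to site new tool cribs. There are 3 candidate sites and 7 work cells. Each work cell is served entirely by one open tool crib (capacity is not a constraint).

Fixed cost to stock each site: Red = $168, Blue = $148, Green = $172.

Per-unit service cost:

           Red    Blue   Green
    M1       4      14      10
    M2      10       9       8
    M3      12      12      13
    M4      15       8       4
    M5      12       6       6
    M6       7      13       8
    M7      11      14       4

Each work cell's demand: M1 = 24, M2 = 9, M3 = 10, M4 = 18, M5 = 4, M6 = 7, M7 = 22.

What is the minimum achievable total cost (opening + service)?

Minimum total cost: 854

For any fixed open set, each work cell goes to its cheapest open site; total = fixed + service.
{Green}: M1→Green 10·24=240, M2→Green 8·9=72, M3→Green 13·10=130, M4→Green 4·18=72, M5→Green 6·4=24, M6→Green 8·7=56, M7→Green 4·22=88. Service 682; fixed 172; total 854.
{Red, Green}: service 521 + fixed 340 = 861
{Blue, Green}: service 672 + fixed 320 = 992
{Red, Blue, Green}: M1→Red 4·24=96, M2→Green 8·9=72, M3→Red 12·10=120, M4→Green 4·18=72, M5→Blue 6·4=24, M6→Red 7·7=49, M7→Green 4·22=88. Service 521; fixed 488; total 1009.
No other subset beats 854.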